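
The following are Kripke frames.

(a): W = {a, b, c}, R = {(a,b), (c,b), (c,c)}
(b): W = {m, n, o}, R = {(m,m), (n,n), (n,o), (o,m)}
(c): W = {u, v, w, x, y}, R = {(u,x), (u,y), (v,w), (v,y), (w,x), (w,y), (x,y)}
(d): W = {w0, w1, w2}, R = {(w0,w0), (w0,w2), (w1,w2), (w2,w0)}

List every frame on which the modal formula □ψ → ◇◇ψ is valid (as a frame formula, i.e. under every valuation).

Frame correspondent (Sahlqvist): ∀x ∃w (xRw ∧ xR²w) — i.e. a generalized confluence (Geach) condition.
(a): fails — at a but no w with aRw and aR²w.
(b): satisfies the condition.
(c): fails — at x but no t with xRt and xR²t.
(d): fails — at w1 but no w with w1Rw and w1R²w.

(b)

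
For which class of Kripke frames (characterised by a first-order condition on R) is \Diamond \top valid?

This schema is equivalent to the D axiom □φ → ◇φ.
Its frame correspondent is seriality — \forall x \exists y Rxy.

seriality: \forall x \exists y Rxy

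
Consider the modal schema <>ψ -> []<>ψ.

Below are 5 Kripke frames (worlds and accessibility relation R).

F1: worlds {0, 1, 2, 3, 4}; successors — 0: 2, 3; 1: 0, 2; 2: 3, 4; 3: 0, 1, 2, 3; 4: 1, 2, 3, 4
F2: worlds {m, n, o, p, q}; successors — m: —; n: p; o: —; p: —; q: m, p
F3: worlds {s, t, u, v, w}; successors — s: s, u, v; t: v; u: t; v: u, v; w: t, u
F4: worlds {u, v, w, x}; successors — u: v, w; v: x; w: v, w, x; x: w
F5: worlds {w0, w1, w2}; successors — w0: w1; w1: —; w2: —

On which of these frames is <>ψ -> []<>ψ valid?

none

Frame correspondent (Sahlqvist): forall x forall y forall z (Rxy & Rxz -> Ryz) — i.e. the Euclidean property.
F1: fails — R02 and R02 but not R22.
F2: fails — Rnp and Rnp but not Rpp.
F3: fails — Rsv and Rss but not Rvs.
F4: fails — Ruv and Ruv but not Rvv.
F5: fails — Rw0w1 and Rw0w1 but not Rw1w1.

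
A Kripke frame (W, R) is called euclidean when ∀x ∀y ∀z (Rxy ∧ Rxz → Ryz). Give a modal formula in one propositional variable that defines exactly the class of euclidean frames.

◇s → □◇s

The condition is the Euclidean property. The 5 schema ◇s → □◇s defines it.
Suppose ◇s→□◇s is valid. Take Rxy, Rxz and set V(s)={y}. Then ◇s at x, so □◇s at x, so ◇s at z, so some w with Rzw has s; w=y, i.e. Rzy. By symmetry of the argument, Ryz.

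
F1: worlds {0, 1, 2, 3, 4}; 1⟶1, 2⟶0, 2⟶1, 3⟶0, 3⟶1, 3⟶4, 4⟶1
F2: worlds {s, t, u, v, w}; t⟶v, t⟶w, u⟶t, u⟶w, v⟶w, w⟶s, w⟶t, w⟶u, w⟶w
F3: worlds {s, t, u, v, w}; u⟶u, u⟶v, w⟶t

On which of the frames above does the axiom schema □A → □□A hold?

Frame correspondent (Sahlqvist): ∀x ∀y ∀z (Rxy ∧ Ryz → Rxz) — i.e. transitivity.
F1: holds.
F2: fails — Rwt and Rtv but not Rwv.
F3: holds.

F1, F3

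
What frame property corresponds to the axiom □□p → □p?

Density

Suppose □□p→□p is valid. Take Rxy and set V(p)={w : xR²w}. Then □□p at x, so □p at x, so p at y, i.e. ∃z(Rxz∧Rzy).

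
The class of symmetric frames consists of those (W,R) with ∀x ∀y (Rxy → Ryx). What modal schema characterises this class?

The condition is symmetry. The B schema s → □◇s defines it.
Suppose s→□◇s is valid. Take Rxy and set V(s)={x}. Then s at x, so □◇s at x, so ◇s at y, so some z with Ryz has s; z=x, i.e. Ryx.

s → □◇s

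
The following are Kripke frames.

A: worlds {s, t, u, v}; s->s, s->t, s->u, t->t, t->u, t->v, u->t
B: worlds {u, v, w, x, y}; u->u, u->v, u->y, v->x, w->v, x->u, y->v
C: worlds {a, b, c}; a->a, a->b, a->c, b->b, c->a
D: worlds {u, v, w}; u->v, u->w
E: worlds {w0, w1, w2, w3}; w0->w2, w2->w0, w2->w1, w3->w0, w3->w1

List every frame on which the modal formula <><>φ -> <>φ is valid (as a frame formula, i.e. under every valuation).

D

Frame correspondent (Sahlqvist): forall x forall y forall z (Rxy & Ryz -> Rxz) — i.e. transitivity.
A: fails — Rut and Rtv but not Ruv.
B: fails — Ruv and Rvx but not Rux.
C: fails — Rca and Rab but not Rcb.
D: ✓.
E: fails — Rw3w0 and Rw0w2 but not Rw3w2.
Valid on: D.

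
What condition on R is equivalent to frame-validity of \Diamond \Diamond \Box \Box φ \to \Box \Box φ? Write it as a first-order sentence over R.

\forall x \forall y \forall z ((x R^2 y \wedge x R^2 z) \to \exists w (y R^2 w \wedge z = w))

This is a Sahlqvist (Geach-type) schema ◇^2□^2φ → □^2◇^0φ.
Minimal-valuation argument: fix x; take any y with xR^2y and any z with xR^2z. Set V(φ) to the set of worlds R-reachable from y in exactly 2 steps. Then □^2φ holds at y, so the antecedent holds at x; validity forces ◇^0φ at z, giving a w with zR^0w and yR^2w.
First-order correspondent: \forall x \forall y \forall z ((x R^2 y \wedge x R^2 z) \to \exists w (y R^2 w \wedge z = w)).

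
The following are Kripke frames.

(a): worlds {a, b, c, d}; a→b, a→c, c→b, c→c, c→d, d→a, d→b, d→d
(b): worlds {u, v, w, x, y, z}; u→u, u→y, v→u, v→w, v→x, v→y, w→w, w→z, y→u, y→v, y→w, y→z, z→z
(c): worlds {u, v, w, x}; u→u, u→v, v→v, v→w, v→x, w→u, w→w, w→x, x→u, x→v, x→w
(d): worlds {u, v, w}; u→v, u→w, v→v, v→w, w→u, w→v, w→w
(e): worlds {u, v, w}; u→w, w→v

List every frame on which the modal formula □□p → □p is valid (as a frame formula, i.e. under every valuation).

(a), (c), (d)

Frame correspondent (Sahlqvist): ∀x ∀y (Rxy → ∃z (Rxz ∧ Rzy)) — i.e. density.
(a): condition met.
(b): fails — Rvx but no t with Rvt and Rtx.
(c): condition met.
(d): condition met.
(e): fails — Ruw but no z with Ruz and Rzw.
Valid on: (a), (c), (d).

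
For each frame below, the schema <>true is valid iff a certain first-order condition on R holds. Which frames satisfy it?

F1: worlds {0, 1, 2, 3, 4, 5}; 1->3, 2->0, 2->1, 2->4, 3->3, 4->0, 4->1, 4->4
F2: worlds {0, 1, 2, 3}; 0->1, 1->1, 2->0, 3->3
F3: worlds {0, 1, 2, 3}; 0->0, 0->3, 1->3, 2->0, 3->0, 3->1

F2, F3

This is the axiom for seriality; its first-order frame correspondent is forall x exists y Rxy.
F1: fails — world 0 has no successor.
F2: holds.
F3: holds.
Valid on: F2, F3.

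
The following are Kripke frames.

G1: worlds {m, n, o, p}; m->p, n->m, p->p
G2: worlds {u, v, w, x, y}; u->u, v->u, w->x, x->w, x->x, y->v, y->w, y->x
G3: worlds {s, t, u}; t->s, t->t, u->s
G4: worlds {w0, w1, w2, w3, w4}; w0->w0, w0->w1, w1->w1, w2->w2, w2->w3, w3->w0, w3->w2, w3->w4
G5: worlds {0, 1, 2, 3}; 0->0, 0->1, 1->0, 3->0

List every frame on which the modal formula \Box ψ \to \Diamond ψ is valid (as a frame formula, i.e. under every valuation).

This is the axiom for seriality; its first-order frame correspondent is \forall x \exists y Rxy.
G1: fails — world o has no successor.
G2: condition met.
G3: fails — world s has no successor.
G4: fails — world w4 has no successor.
G5: fails — world 2 has no successor.

G2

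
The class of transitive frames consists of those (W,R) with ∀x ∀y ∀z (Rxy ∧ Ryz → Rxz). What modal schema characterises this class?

□p → □□p

This is transitivity; the standard corresponding axiom is 4: □p → □□p.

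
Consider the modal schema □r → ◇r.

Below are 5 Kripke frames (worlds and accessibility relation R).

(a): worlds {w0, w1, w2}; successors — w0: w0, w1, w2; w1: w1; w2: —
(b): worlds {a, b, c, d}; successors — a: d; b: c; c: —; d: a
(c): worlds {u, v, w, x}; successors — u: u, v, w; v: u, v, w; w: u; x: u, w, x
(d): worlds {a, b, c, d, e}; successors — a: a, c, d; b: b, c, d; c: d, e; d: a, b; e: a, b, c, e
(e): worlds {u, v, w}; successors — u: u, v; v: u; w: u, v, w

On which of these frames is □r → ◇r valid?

(c), (d), (e)

This is the axiom for seriality; its first-order frame correspondent is ∀x ∃y Rxy.
(a): fails — world w2 has no successor.
(b): fails — world c has no successor.
(c): ✓.
(d): ✓.
(e): ✓.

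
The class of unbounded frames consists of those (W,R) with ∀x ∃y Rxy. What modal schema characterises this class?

A defining formula is □s → ◇s (the D axiom).
Suppose □s→◇s is valid. At any x set V(s)=W. Then □s at x, so ◇s at x, so x has a successor.

□s → ◇s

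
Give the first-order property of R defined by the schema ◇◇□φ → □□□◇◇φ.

This is a Sahlqvist (Geach-type) schema ◇^2□^1φ → □^3◇^2φ.
Minimal-valuation argument: fix x; take any y with xR^2y and any z with xR^3z. Set V(φ) to the set of worlds R-reachable from y in exactly 1 step. Then □^1φ holds at y, so the antecedent holds at x; validity forces ◇^2φ at z, giving a w with zR^2w and yR^1w.
First-order correspondent: ∀x ∀y ∀z ((xR²y ∧ xR³z) → ∃w (yRw ∧ zR²w)).

∀x ∀y ∀z ((xR²y ∧ xR³z) → ∃w (yRw ∧ zR²w))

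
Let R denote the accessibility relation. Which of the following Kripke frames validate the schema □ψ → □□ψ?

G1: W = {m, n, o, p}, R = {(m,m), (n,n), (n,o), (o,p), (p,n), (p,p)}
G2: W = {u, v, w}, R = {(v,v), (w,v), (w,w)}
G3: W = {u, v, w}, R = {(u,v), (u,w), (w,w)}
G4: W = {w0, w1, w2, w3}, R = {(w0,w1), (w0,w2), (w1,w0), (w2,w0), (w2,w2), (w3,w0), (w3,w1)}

G2, G3

This is the axiom for transitivity; its first-order frame correspondent is ∀x ∀y ∀z (Rxy ∧ Ryz → Rxz).
G1: fails — Rop and Rpn but not Ron.
G2: holds.
G3: holds.
G4: fails — Rw1w0 and Rw0w1 but not Rw1w1.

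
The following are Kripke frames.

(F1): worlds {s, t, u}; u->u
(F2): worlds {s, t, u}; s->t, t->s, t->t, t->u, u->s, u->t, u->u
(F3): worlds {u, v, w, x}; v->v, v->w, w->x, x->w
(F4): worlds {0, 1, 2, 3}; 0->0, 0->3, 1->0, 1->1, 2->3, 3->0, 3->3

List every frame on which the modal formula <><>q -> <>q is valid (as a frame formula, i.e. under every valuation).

(F1)

The schema corresponds to transitivity: forall x forall y forall z (Rxy & Ryz -> Rxz).
(F1): ✓.
(F2): fails — Rst and Rts but not Rss.
(F3): fails — Rxw and Rwx but not Rxx.
(F4): fails — R10 and R03 but not R13.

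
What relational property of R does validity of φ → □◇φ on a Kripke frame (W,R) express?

Suppose φ→□◇φ is valid. Take Rxy and set V(φ)={x}. Then φ at x, so □◇φ at x, so ◇φ at y, so some z with Ryz has φ; z=x, i.e. Ryx.
Conversely, on a frame with symmetry the schema holds at every world under every valuation.
So the correspondent is symmetry.

Symmetry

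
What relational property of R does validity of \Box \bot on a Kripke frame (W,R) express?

emptiness of R

This schema is the Ver axiom.
It corresponds to emptiness of R: \forall x \forall y \neg Rxy.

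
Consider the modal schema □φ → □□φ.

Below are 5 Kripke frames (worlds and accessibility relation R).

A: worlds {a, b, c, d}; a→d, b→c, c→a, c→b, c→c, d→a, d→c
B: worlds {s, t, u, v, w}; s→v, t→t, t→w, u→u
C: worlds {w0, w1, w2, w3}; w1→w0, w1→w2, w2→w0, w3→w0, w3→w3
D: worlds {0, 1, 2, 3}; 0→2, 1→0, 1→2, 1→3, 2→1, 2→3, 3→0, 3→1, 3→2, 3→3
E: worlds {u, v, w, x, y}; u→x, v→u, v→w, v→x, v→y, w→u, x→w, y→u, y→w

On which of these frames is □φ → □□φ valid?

The schema corresponds to transitivity: ∀x ∀y ∀z (Rxy ∧ Ryz → Rxz).
A: fails — Rbc and Rcb but not Rbb.
B: condition met.
C: condition met.
D: fails — R02 and R23 but not R03.
E: fails — Rxw and Rwu but not Rxu.
Valid on: B, C.

B, C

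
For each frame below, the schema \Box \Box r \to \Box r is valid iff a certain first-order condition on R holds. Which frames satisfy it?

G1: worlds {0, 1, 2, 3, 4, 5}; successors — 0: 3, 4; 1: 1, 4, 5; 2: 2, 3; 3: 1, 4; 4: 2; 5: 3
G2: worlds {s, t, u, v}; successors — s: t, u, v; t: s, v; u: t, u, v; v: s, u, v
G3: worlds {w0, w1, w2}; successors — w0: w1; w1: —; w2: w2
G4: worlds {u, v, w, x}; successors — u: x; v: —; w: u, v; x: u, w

G2

Frame correspondent (Sahlqvist): \forall x \forall y (Rxy \to \exists z (Rxz \wedge Rzy)) — i.e. density.
G1: fails — R53 but no z with R5z and Rz3.
G2: satisfies the condition.
G3: fails — Rw0w1 but no z with Rw0z and Rzw1.
G4: fails — Rxw but no z with Rxz and Rzw.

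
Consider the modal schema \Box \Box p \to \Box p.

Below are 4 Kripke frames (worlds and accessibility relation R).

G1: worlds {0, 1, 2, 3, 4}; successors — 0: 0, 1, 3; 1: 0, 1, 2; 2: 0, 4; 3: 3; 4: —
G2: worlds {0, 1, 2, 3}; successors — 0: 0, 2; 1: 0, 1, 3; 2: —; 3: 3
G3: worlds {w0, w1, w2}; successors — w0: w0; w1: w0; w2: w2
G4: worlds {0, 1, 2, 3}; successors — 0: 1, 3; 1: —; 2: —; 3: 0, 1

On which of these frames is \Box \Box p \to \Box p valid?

This is the axiom for density; its first-order frame correspondent is \forall x \forall y (Rxy \to \exists z (Rxz \wedge Rzy)).
G1: fails — R24 but no z with R2z and Rz4.
G2: holds.
G3: holds.
G4: fails — R30 but no z with R3z and Rz0.

G2, G3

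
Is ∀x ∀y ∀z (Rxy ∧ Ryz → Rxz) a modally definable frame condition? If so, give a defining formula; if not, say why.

Yes, by □r → □□r

The condition is transitivity. A defining modal formula is □r → □□r.
Suppose □r→□□r is valid. Take Rxy, Ryz and set V(r)={w : Rxw}. Then □r at x, so □□r at x, so □r at y, so r at z, i.e. Rxz.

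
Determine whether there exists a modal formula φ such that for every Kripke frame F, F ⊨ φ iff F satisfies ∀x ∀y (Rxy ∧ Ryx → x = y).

Any modally definable frame class is closed under surjective bounded morphisms.
The 6-cycle (worlds s,t,u,v,w,x with s→t→u→v→w→x→s) is antisymmetric. Sending even-indexed worlds to s and odd-indexed worlds to t is a surjective bounded morphism onto the two-world frame with s↔t, which is not antisymmetric.
So the class is not modally definable.

Not modally definable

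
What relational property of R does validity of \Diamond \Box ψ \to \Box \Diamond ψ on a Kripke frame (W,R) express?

Suppose ◇□ψ→□◇ψ is valid. Take Rxy, Rxz and set V(ψ)={w : Ryw}. Then □ψ at y so ◇□ψ at x, so □◇ψ at x, so ◇ψ at z, giving w with Rzw and Ryw.

Convergence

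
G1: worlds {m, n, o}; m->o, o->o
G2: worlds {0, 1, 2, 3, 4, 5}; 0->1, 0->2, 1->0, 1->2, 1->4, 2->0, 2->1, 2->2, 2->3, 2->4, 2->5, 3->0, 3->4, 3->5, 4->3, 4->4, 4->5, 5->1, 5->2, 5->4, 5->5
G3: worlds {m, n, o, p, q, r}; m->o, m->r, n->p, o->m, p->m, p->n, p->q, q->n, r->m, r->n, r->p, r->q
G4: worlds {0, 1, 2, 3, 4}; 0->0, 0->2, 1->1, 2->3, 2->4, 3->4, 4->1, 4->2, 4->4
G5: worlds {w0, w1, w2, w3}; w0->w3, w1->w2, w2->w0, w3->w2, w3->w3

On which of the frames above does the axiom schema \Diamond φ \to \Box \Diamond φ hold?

Frame correspondent (Sahlqvist): \forall x \forall y \forall z (Rxy \wedge Rxz \to Ryz) — i.e. the Euclidean property.
G1: satisfies the condition.
G2: fails — R01 and R01 but not R11.
G3: fails — Rmr and Rmr but not Rrr.
G4: fails — R02 and R00 but not R20.
G5: fails — Rw1w2 and Rw1w2 but not Rw2w2.
Valid on: G1.

G1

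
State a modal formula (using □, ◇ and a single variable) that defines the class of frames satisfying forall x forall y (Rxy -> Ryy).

□(□p → p)

The condition is shift-reflexivity. The T□ schema □(□p → p) defines it.
Suppose □(□p→p) is valid. Take Rxy and set V(p)={w : Ryw}. Then at y, □p holds; since □(□p→p) at x, □p→p at y, so p at y, i.e. Ryy.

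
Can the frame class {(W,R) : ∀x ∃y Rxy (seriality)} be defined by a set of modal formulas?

This is a Sahlqvist condition; the D axiom □p → ◇p defines it.
Suppose □p→◇p is valid. At any x set V(p)=W. Then □p at x, so ◇p at x, so x has a successor.

Yes — defined by □p → ◇p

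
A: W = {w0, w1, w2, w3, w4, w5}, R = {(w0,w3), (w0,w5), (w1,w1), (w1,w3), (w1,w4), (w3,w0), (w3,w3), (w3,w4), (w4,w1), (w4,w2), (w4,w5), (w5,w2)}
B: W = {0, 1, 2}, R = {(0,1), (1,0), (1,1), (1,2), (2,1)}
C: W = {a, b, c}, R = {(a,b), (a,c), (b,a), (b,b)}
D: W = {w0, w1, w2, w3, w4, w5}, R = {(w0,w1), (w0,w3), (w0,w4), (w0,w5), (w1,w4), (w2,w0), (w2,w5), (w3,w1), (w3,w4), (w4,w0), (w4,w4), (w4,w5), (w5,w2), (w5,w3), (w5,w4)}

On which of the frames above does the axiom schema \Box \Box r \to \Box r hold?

B

This is the axiom for density; its first-order frame correspondent is \forall x \forall y (Rxy \to \exists z (Rxz \wedge Rzy)).
A: fails — Rw5w2 but no z with Rw5z and Rzw2.
B: ✓.
C: fails — Rac but no z with Raz and Rzc.
D: fails — Rw5w2 but no z with Rw5z and Rzw2.
Valid on: B.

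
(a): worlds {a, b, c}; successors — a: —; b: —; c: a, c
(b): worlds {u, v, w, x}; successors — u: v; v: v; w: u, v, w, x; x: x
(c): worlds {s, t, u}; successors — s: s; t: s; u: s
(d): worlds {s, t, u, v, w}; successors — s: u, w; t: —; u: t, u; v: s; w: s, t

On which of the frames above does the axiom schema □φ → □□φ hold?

(a), (b), (c)

Frame correspondent (Sahlqvist): ∀x ∀y ∀z (Rxy ∧ Ryz → Rxz) — i.e. transitivity.
(a): condition met.
(b): condition met.
(c): condition met.
(d): fails — Rvs and Rsw but not Rvw.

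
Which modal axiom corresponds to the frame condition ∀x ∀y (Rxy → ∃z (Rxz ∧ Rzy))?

□□r → □r

A defining formula is □□r → □r (the C4 axiom).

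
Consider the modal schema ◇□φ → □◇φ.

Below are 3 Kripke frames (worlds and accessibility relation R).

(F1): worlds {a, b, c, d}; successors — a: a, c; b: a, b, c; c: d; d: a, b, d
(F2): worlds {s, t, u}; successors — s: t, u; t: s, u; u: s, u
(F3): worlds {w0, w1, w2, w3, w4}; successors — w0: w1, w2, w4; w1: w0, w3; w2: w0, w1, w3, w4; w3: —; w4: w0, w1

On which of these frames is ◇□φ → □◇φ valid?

(F2)

The schema corresponds to convergence: ∀x ∀y ∀z (Rxy ∧ Rxz → ∃w (Ryw ∧ Rzw)).
(F1): fails — Raa and Rac but a and c have no common successor.
(F2): satisfies the condition.
(F3): fails — Rw1w0 and Rw1w3 but w0 and w3 have no common successor.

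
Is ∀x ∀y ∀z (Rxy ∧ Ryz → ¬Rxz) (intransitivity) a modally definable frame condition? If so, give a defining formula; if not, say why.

Not definable by any modal formula

Any modally definable frame class is closed under surjective bounded morphisms.
The 3-cycle (worlds w0,w1,w2 with w0→w1→w2→w0) is intransitive. Mapping every world to a single reflexive point • is a surjective bounded morphism; the reflexive point is not intransitive (R••∧R•• but R••).
So no modal formula (or set of formulas) defines exactly the intransitive frames.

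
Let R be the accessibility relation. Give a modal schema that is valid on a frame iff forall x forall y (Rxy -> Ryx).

r → □◇r

The condition is symmetry. The B schema r → □◇r defines it.
Suppose r→□◇r is valid. Take Rxy and set V(r)={x}. Then r at x, so □◇r at x, so ◇r at y, so some z with Ryz has r; z=x, i.e. Ryx.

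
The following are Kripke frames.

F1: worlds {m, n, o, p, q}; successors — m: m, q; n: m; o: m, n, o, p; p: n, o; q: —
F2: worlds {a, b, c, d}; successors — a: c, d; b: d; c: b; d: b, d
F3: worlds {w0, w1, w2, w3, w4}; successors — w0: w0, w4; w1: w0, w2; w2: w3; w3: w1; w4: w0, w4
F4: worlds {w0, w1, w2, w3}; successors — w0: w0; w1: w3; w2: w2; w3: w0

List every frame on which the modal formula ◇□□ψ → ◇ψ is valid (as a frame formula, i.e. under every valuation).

F2

Frame correspondent (Sahlqvist): ∀x ∀y (xRy → ∃w (yR²w ∧ xRw)) — i.e. a generalized confluence (Geach) condition.
F1: fails — mRq but no w with qR²w and mRw.
F2: condition met.
F3: fails — w1Rw2 but no w with w2R²w and w1Rw.
F4: fails — w1Rw3 but no w with w3R²w and w1Rw.
Valid on: F2.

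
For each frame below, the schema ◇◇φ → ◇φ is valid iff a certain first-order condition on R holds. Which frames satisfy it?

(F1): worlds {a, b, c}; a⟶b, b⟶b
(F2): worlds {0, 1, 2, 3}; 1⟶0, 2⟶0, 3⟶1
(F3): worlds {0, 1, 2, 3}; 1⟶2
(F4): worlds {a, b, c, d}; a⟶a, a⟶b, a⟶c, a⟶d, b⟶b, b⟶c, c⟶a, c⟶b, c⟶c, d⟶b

Frame correspondent (Sahlqvist): ∀x ∀y (xR²y → ∃w (y = w ∧ xRw)) — i.e. a generalized confluence (Geach) condition.
(F1): satisfies the condition.
(F2): fails — 3R²0 but no w with 0=w and 3Rw.
(F3): satisfies the condition.
(F4): fails — bR²a but no w with a=w and bRw.

(F1), (F3)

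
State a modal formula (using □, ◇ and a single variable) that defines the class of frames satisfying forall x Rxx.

□ψ → ψ

This is reflexivity; the standard corresponding axiom is T: □ψ → ψ.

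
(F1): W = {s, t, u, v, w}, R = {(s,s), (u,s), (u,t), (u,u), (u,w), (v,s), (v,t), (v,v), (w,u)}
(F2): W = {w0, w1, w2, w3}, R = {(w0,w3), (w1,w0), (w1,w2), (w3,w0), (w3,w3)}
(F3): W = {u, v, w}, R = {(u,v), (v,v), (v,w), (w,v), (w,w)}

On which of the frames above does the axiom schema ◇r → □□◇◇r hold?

The schema corresponds to a generalized confluence (Geach) condition: ∀x ∀y ∀z ((xRy ∧ xR²z) → ∃w (y = w ∧ zR²w)).
(F1): fails — uRs, uR²t but no w* with s=w* and tR²w*.
(F2): fails — w1Rw2, w1R²w3 but no w with w2=w and w3R²w.
(F3): holds.

(F3)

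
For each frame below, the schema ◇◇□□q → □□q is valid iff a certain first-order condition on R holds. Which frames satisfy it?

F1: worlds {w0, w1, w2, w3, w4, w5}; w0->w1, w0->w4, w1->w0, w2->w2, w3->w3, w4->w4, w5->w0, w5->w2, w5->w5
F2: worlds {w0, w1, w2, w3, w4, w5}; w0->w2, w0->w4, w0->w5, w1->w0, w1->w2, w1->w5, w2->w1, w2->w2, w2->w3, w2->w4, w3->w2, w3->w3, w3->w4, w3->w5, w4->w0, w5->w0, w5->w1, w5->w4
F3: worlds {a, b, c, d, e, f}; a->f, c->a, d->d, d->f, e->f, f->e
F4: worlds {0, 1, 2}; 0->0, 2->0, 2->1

Frame correspondent (Sahlqvist): ∀x ∀y ∀z ((xR²y ∧ xR²z) → ∃w (yR²w ∧ z = w)) — i.e. a generalized confluence (Geach) condition.
F1: fails — w0R²w4, w0R²w0 but no w with w4R²w and w0=w.
F2: fails — w0R²w4, w0R²w0 but no w with w4R²w and w0=w.
F3: fails — dR²e, dR²d but no w with eR²w and d=w.
F4: holds.

F4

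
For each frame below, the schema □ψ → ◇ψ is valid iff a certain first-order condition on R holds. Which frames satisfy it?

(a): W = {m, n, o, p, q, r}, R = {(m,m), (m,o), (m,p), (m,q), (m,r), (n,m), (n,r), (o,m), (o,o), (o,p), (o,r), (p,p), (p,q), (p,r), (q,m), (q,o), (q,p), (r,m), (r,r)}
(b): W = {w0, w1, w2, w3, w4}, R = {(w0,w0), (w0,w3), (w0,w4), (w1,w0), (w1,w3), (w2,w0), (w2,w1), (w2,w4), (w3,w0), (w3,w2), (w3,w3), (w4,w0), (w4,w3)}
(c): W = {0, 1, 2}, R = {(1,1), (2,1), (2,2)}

The schema corresponds to seriality: ∀x ∃y Rxy.
(a): holds.
(b): holds.
(c): fails — world 0 has no successor.
Valid on: (a), (b).

(a), (b)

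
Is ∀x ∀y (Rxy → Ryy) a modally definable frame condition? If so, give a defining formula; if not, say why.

Definable; □(□q → q) defines it

This is a Sahlqvist condition; the T□ axiom □(□q → q) defines it.
Suppose □(□q→q) is valid. Take Rxy and set V(q)={w : Ryw}. Then at y, □q holds; since □(□q→q) at x, □q→q at y, so q at y, i.e. Ryy.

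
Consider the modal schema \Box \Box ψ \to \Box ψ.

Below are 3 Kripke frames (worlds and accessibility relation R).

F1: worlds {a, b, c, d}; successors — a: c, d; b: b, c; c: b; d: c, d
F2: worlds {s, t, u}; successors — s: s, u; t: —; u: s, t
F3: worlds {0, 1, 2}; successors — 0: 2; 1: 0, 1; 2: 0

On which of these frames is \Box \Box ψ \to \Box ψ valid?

F1

Frame correspondent (Sahlqvist): \forall x \forall y (Rxy \to \exists z (Rxz \wedge Rzy)) — i.e. density.
F1: ✓.
F2: fails — Rut but no z with Ruz and Rzt.
F3: fails — R20 but no z with R2z and Rz0.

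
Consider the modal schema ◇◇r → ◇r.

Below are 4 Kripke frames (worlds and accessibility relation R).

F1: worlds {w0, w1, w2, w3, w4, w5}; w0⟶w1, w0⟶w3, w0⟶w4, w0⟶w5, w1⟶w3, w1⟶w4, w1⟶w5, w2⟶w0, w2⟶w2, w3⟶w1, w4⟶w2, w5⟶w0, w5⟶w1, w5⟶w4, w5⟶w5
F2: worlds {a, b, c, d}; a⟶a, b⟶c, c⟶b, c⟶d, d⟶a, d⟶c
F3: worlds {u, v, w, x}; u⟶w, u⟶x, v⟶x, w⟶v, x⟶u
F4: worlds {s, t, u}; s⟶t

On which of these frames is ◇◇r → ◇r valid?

Frame correspondent (Sahlqvist): ∀x ∀y ∀z (Rxy ∧ Ryz → Rxz) — i.e. transitivity.
F1: fails — Rw1w5 and Rw5w0 but not Rw1w0.
F2: fails — Rbc and Rcd but not Rbd.
F3: fails — Ruw and Rwv but not Ruv.
F4: satisfies the condition.
Valid on: F4.

F4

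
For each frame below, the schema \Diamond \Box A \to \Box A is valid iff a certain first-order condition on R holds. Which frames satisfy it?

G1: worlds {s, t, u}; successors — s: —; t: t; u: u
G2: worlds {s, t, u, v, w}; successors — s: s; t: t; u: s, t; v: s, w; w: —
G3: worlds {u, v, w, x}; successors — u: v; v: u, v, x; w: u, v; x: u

This is the axiom for the Euclidean property; its first-order frame correspondent is \forall x \forall y \forall z (Rxy \wedge Rxz \to Ryz).
G1: ✓.
G2: fails — Rut and Rus but not Rts.
G3: fails — Rvu and Rvu but not Ruu.
Valid on: G1.

G1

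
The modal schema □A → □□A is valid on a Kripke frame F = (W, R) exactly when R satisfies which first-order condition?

Suppose □A→□□A is valid. Take Rxy, Ryz and set V(A)={w : Rxw}. Then □A at x, so □□A at x, so □A at y, so A at z, i.e. Rxz.
Conversely, any frame satisfying ∀x ∀y ∀z (Rxy ∧ Ryz → Rxz) validates the schema.
So the correspondent is transitivity.

Transitivity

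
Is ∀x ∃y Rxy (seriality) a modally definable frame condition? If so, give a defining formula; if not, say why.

Yes, by □r → ◇r

The condition is seriality. A defining modal formula is □r → ◇r.
Suppose □r→◇r is valid. At any x set V(r)=W. Then □r at x, so ◇r at x, so x has a successor.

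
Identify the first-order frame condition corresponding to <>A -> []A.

Suppose ◇A→□A is valid. Take Rxy, Rxz and set V(A)={y}. Then ◇A at x, so □A at x, so A at z, i.e. z=y.

partial functionality: forall x forall y forall z (Rxy & Rxz -> y = z)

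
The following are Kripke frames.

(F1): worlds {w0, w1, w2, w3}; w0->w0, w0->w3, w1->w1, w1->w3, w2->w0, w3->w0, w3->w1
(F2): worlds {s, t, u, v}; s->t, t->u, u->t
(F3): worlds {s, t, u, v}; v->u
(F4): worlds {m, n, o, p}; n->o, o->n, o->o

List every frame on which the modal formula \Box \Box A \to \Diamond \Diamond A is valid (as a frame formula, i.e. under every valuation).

Frame correspondent (Sahlqvist): \forall x \exists w (x R^2 w \wedge x R^2 w) — i.e. a generalized confluence (Geach) condition.
(F1): ✓.
(F2): fails — at v but no w with vR²w and vR²w.
(F3): fails — at s but no w with sR²w and sR²w.
(F4): fails — at m but no w with mR²w and mR²w.

(F1)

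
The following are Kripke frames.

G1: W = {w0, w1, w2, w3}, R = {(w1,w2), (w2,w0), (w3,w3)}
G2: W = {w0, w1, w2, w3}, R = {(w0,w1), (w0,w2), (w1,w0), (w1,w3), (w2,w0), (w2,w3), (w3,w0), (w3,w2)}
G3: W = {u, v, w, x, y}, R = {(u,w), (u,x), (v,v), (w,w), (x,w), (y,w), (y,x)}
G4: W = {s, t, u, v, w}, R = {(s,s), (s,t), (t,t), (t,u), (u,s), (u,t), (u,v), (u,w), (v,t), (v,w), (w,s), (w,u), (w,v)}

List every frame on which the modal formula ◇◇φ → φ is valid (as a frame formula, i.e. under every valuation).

none

Frame correspondent (Sahlqvist): ∀x ∀y (xR²y → ∃w (y = w ∧ x = w)) — i.e. a generalized confluence (Geach) condition.
G1: fails — w1R²w0 but w0 ≠ w1.
G2: fails — w0R²w3 but w3 ≠ w0.
G3: fails — uR²w but w ≠ u.
G4: fails — sR²t but t ≠ s.
Valid on no frame.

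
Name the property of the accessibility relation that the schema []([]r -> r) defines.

Suppose □(□r→r) is valid. Take Rxy and set V(r)={w : Ryw}. Then at y, □r holds; since □(□r→r) at x, □r→r at y, so r at y, i.e. Ryy.

shift-reflexivity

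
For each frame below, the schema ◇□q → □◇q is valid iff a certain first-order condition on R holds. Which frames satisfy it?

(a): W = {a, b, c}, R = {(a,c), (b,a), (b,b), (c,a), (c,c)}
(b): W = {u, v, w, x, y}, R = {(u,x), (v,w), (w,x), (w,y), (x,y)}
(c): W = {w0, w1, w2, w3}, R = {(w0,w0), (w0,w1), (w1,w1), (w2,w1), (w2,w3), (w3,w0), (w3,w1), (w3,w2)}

(c)

The schema corresponds to convergence: ∀x ∀y ∀z (Rxy ∧ Rxz → ∃w (Ryw ∧ Rzw)).
(a): fails — Rbb and Rba but b and a have no common successor.
(b): fails — Rwx and Rwy but x and y have no common successor.
(c): ✓.
Valid on: (c).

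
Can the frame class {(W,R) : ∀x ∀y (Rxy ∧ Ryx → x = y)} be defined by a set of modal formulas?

Any modally definable frame class is closed under surjective bounded morphisms.
The 4-cycle (worlds 0,1,2,3 with 0→1→2→3→0) is antisymmetric. Sending even-indexed worlds to a and odd-indexed worlds to b is a surjective bounded morphism onto the two-world frame with a↔b, which is not antisymmetric.
So the class is not modally definable.

No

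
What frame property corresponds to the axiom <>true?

seriality

◇⊤ holds at w iff w has a successor, so frame-validity of ◇⊤ is exactly seriality. Equivalently via □r → ◇r:
Suppose □r→◇r is valid. At any x set V(r)=W. Then □r at x, so ◇r at x, so x has a successor.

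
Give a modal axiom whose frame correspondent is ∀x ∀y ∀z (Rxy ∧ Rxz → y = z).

The condition is partial functionality. The CD schema ◇r → □r defines it.
Suppose ◇r→□r is valid. Take Rxy, Rxz and set V(r)={y}. Then ◇r at x, so □r at x, so r at z, i.e. z=y.

◇r → □r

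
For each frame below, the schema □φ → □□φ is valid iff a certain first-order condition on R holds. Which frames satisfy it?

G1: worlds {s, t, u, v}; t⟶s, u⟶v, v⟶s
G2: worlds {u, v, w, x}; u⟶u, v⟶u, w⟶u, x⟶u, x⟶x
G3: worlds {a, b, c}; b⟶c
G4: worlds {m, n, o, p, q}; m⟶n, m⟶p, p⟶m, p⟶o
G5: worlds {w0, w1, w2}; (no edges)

G2, G3, G5

This is the axiom for transitivity; its first-order frame correspondent is ∀x ∀y ∀z (Rxy ∧ Ryz → Rxz).
G1: fails — Ruv and Rvs but not Rus.
G2: condition met.
G3: condition met.
G4: fails — Rpm and Rmn but not Rpn.
G5: condition met.
Valid on: G2, G3, G5.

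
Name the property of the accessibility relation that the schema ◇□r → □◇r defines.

convergence: ∀x ∀y ∀z (Rxy ∧ Rxz → ∃w (Ryw ∧ Rzw))

Suppose ◇□r→□◇r is valid. Take Rxy, Rxz and set V(r)={w : Ryw}. Then □r at y so ◇□r at x, so □◇r at x, so ◇r at z, giving w with Rzw and Ryw.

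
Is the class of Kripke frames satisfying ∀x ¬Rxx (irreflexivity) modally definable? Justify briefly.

Not definable by any modal formula

If a class were modally definable it would be closed under surjective bounded morphisms (Goldblatt–Thomason).
The 3-cycle (worlds 0,1,2 with 0→1→2→0) is irreflexive, and the map sending every world to a single reflexive point • is a surjective bounded morphism (forth: every edge maps to (•,•); back: every world has a successor). So any modal formula valid on the 3-cycle is also valid on the reflexive point, which is not irreflexive.
Hence irreflexivity is not modally definable.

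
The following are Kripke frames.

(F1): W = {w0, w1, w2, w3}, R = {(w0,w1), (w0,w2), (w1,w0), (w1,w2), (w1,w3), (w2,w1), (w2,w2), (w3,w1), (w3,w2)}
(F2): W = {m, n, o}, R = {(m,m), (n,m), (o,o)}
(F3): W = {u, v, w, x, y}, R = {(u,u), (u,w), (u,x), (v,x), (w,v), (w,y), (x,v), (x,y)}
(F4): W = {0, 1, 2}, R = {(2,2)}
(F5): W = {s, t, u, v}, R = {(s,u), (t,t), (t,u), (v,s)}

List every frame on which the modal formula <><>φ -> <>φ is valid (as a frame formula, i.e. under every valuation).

(F2), (F4)

Frame correspondent (Sahlqvist): forall x forall y forall z (Rxy & Ryz -> Rxz) — i.e. transitivity.
(F1): fails — Rw1w2 and Rw2w1 but not Rw1w1.
(F2): holds.
(F3): fails — Ruw and Rwy but not Ruy.
(F4): holds.
(F5): fails — Rvs and Rsu but not Rvu.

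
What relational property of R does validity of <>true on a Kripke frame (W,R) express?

◇⊤ holds at w iff w has a successor, so frame-validity of ◇⊤ is exactly seriality. Equivalently via □A → ◇A:
Suppose □A→◇A is valid. At any x set V(A)=W. Then □A at x, so ◇A at x, so x has a successor.
Conversely, any frame satisfying forall x exists y Rxy validates the schema.
So the correspondent is seriality.

Seriality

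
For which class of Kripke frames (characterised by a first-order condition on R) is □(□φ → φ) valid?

shift-reflexivity

Suppose □(□φ→φ) is valid. Take Rxy and set V(φ)={w : Ryw}. Then at y, □φ holds; since □(□φ→φ) at x, □φ→φ at y, so φ at y, i.e. Ryy.
Conversely, any frame satisfying ∀x ∀y (Rxy → Ryy) validates the schema.
Frame condition: ∀x ∀y (Rxy → Ryy).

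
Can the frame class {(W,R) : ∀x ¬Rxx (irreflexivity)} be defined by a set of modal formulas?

No

If a class were modally definable it would be closed under surjective bounded morphisms (Goldblatt–Thomason).
The 5-cycle (worlds s,t,u,v,w with s→t→u→v→w→s) is irreflexive, and the map sending every world to a single reflexive point • is a surjective bounded morphism (forth: every edge maps to (•,•); back: every world has a successor). So any modal formula valid on the 5-cycle is also valid on the reflexive point, which is not irreflexive.
So the class is not modally definable.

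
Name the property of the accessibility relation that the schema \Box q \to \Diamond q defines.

Seriality

This schema is the D axiom.
Its frame correspondent is seriality — \forall x \exists y Rxy.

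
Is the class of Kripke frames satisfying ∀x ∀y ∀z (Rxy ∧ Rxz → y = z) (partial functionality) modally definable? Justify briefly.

This is a Sahlqvist condition; the CD axiom ◇r → □r defines it.
Suppose ◇r→□r is valid. Take Rxy, Rxz and set V(r)={y}. Then ◇r at x, so □r at x, so r at z, i.e. z=y.

Definable; ◇r → □r defines it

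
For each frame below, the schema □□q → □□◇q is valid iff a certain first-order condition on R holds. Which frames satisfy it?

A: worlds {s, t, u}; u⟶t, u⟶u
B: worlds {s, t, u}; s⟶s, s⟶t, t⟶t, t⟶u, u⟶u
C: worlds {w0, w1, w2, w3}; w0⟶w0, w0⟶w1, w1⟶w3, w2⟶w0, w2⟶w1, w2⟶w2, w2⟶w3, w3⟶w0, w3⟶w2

B, C

This is the axiom for a generalized confluence (Geach) condition; its first-order frame correspondent is ∀x ∀z (xR²z → ∃w (xR²w ∧ zRw)).
A: fails — uR²t but no w with uR²w and tRw.
B: condition met.
C: condition met.
Valid on: B, C.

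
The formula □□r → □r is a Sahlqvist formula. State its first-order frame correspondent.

Suppose □□r→□r is valid. Take Rxy and set V(r)={w : xR²w}. Then □□r at x, so □r at x, so r at y, i.e. ∃z(Rxz∧Rzy).

Density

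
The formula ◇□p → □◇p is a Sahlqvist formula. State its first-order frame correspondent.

convergence

Suppose ◇□p→□◇p is valid. Take Rxy, Rxz and set V(p)={w : Ryw}. Then □p at y so ◇□p at x, so □◇p at x, so ◇p at z, giving w with Rzw and Ryw.
Conversely, on a frame with convergence the schema holds at every world under every valuation.
So the correspondent is convergence.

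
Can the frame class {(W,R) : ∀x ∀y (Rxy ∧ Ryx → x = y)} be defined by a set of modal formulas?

Modal frame validity is preserved under surjective bounded morphisms.
The 4-cycle (worlds w0,w1,w2,w3 with w0→w1→w2→w3→w0) is antisymmetric. Sending even-indexed worlds to • and odd-indexed worlds to ∘ is a surjective bounded morphism onto the two-world frame with •↔∘, which is not antisymmetric.
So no modal formula (or set of formulas) defines exactly the antisymmetric frames.

Not modally definable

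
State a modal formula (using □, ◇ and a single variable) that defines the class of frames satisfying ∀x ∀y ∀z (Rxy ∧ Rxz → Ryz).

The condition is the Euclidean property. The 5 schema ◇q → □◇q defines it.
Suppose ◇q→□◇q is valid. Take Rxy, Rxz and set V(q)={y}. Then ◇q at x, so □◇q at x, so ◇q at z, so some w with Rzw has q; w=y, i.e. Rzy. By symmetry of the argument, Ryz.

◇q → □◇q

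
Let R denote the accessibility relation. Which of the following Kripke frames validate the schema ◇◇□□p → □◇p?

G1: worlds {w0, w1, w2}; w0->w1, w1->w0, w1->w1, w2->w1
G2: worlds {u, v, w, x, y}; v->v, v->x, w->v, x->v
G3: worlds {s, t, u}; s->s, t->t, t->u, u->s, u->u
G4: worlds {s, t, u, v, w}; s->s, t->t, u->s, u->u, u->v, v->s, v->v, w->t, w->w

The schema corresponds to a generalized confluence (Geach) condition: ∀x ∀y ∀z ((xR²y ∧ xRz) → ∃w (yR²w ∧ zRw)).
G1: holds.
G2: holds.
G3: fails — tR²s, tRt but no w with sR²w and tRw.
G4: holds.

G1, G2, G4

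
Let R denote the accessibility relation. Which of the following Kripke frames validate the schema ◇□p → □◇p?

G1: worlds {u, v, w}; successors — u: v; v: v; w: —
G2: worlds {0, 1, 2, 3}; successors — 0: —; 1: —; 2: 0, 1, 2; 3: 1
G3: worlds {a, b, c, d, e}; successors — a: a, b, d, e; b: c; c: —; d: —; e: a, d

Frame correspondent (Sahlqvist): ∀x ∀y ∀z (Rxy ∧ Rxz → ∃w (Ryw ∧ Rzw)) — i.e. convergence.
G1: satisfies the condition.
G2: fails — R22 and R20 but 2 and 0 have no common successor.
G3: fails — Rab and Rae but b and e have no common successor.
Valid on: G1.

G1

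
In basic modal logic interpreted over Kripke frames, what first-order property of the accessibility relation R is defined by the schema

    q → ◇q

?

reflexivity

This is frame-equivalent to □q → q (substitute ¬q for q and contrapose).
Suppose □q→q is valid. At any x set V(q)={w : Rxw}. Then □q holds at x, so q holds at x, i.e. Rxx.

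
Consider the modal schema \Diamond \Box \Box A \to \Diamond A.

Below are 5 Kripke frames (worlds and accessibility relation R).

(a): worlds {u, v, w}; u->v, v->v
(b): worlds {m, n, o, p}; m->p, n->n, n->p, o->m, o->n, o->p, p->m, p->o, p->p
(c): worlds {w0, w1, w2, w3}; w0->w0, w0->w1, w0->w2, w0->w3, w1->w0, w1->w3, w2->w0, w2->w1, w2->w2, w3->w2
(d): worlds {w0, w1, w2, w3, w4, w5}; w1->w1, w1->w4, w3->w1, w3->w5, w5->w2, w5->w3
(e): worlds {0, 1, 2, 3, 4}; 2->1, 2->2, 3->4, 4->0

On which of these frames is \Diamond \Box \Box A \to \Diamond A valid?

(a), (b), (c)

Frame correspondent (Sahlqvist): \forall x \forall y (xRy \to \exists w (y R^2 w \wedge xRw)) — i.e. a generalized confluence (Geach) condition.
(a): condition met.
(b): condition met.
(c): condition met.
(d): fails — w1Rw4 but no w with w4R²w and w1Rw.
(e): fails — 2R1 but no w with 1R²w and 2Rw.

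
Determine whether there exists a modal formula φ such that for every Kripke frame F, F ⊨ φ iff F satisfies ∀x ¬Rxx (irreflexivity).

Modal frame validity is preserved under surjective bounded morphisms.
The 2-cycle (worlds 0,1 with 0→1→0) is irreflexive, and the map sending every world to a single reflexive point • is a surjective bounded morphism (forth: every edge maps to (•,•); back: every world has a successor). So any modal formula valid on the 2-cycle is also valid on the reflexive point, which is not irreflexive.
Hence irreflexivity is not modally definable.

No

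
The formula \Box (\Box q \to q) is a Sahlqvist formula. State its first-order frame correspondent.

Shift-reflexivity

This schema is the T□ axiom.
Its frame correspondent is shift-reflexivity — \forall x \forall y (Rxy \to Ryy).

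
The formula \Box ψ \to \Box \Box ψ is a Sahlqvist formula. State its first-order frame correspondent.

Suppose □ψ→□□ψ is valid. Take Rxy, Ryz and set V(ψ)={w : Rxw}. Then □ψ at x, so □□ψ at x, so □ψ at y, so ψ at z, i.e. Rxz.
The converse is a direct semantic check.
Frame condition: \forall x \forall y \forall z (Rxy \wedge Ryz \to Rxz).

transitivity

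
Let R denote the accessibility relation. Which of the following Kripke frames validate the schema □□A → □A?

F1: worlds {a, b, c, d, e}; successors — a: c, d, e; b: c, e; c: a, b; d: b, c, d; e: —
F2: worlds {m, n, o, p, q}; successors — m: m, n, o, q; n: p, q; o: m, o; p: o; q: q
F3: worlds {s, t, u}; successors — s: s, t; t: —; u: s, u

Frame correspondent (Sahlqvist): ∀x ∀y (Rxy → ∃z (Rxz ∧ Rzy)) — i.e. density.
F1: fails — Rbc but no z with Rbz and Rzc.
F2: fails — Rnp but no z with Rnz and Rzp.
F3: holds.
Valid on: F3.

F3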